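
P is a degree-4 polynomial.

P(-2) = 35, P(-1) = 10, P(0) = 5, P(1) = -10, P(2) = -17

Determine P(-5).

Write P(t) = at^4 + bt³ + ct² + dt + e; the 5 given values yield a linear system in the 5 coefficients.
Solving, P(t) = 2t^4 - t³ - 7t² - 9t + 5.
Then P(-5) = 1250.

1250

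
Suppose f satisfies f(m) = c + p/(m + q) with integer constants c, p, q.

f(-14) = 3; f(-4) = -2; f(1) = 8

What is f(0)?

(f(m) − c)(m + q) = p for each data point; the three points give a linear system in c and q, then p follows.
Solving: c = 4, q = 2, p = 12, so f(m) = 4 + 12/(m + 2).
Then f(0) = 4 + 12/2 = 10.

10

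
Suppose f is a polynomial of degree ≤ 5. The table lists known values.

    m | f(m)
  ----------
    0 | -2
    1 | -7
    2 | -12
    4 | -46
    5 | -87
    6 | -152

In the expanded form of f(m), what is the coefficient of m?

Write f(m) = am^5 + bm^4 + cm³ + dm² + em + p; the 6 given values yield a linear system in the 6 coefficients.
Solving, the top 2 coefficients vanish, and f(m) = -m³ + 3m² - 7m - 2.
The coefficient of m is -7.

-7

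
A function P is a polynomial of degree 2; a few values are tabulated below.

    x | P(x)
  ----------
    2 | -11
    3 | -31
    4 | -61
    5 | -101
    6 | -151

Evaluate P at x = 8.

First differences: -20, -30, -40, -50. Second differences: -10, -10, -10.
Level-2 differences are constant, so P has degree 2.
Fitting a degree-2 polynomial gives P(x) = -5x² + 5x - 1.
Then P(8) = -281.

-281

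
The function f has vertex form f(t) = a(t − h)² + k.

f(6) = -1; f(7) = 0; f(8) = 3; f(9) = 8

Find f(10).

First differences 1, 3, 5; second difference 2 = 2a, so a = 1.
Expanding, the t-coefficient is −2ah = -2h; matching it to the data gives h = 6, and then k = -1.
So f(t) = 1(t − 6)² − 1.
f(10) = 1·4² − 1 = 15.

15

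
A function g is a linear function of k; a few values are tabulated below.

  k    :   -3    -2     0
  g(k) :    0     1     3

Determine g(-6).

Write g(k) = ak + b; the 3 given values yield a linear system in the 2 coefficients.
Solving, g(k) = k + 3.
Then g(-6) = -3.

-3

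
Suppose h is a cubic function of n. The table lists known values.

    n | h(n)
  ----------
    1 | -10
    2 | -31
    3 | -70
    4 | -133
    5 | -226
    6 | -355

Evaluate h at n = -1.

2

First differences: -21, -39, -63, -93, -129. Second differences: -18, -24, -30, -36. Third differences: -6, -6, -6.
Level-3 differences are constant, so h has degree 3.
Fitting a degree-3 polynomial gives h(n) = -n³ - 3n² - 5n - 1.
Then h(-1) = 2.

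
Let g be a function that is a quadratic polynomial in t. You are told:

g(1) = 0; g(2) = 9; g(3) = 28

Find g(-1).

12

Write g(t) = at² + bt + c; the 3 given values yield a linear system in the 3 coefficients.
Solving, g(t) = 5t² - 6t + 1.
Then g(-1) = 12.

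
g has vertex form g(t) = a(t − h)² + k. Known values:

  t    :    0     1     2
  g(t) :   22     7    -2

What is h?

First differences -15, -9; second difference 6 = 2a, so a = 3.
Expanding, the t-coefficient is −2ah = -6h; matching it to the data gives h = 3, and then k = -5.
So g(t) = 3(t − 3)² − 5.
Hence h = 3.

3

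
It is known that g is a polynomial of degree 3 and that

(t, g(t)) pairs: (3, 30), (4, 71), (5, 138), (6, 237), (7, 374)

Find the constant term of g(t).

3

Write g(t) = at³ + bt² + ct + d; the 5 given values yield a linear system in the 4 coefficients.
Solving, g(t) = t³ + t² - 3t + 3.
The constant term is g(0) = 3.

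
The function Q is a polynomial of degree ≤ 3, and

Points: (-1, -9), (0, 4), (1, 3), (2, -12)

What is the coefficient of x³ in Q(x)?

Write Q(x) = ax³ + bx² + cx + d; the 4 given values yield a linear system in the 4 coefficients.
Solving, the leading coefficient vanishes, and Q(x) = -7x² + 6x + 4.
The coefficient of x³ is 0.

0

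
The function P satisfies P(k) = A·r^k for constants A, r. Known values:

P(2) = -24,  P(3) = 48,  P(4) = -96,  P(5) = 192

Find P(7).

768

Consecutive ratio: 48/(-24) = -2, and -96/48 = -2, so r = -2.
Then A·(-2)^2 = -24 gives A = -6, and P(k) = -6·(-2)^k.
P(7) = -6·(-2)^7 = 768.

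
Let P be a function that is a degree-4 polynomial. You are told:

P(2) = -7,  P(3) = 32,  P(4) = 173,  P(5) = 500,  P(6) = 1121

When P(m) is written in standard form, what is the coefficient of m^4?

1

Write P(m) = am^4 + bm³ + cm² + dm + e; the 5 given values yield a linear system in the 5 coefficients.
Solving, P(m) = m^4 - 4m² - 6m + 5.
The coefficient of m^4 is 1.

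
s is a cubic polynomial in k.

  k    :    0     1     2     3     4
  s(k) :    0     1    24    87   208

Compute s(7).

Write s(k) = ak³ + bk² + ck + d; the 5 given values yield a linear system in the 4 coefficients.
Solving, s(k) = 3k³ + 2k² - 4k.
Then s(7) = 1099.

1099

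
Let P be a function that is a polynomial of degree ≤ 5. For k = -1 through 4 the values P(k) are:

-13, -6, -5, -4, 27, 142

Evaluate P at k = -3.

First differences: 7, 1, 1, 31, 115. Second differences: -6, 0, 30, 84. Third differences: 6, 30, 54. Fourth differences: 24, 24.
Level-4 differences are constant, so P has degree 4.
Fitting a degree-4 polynomial gives P(k) = k^4 - k³ - 4k² + 5k - 6.
Then P(-3) = 51.

51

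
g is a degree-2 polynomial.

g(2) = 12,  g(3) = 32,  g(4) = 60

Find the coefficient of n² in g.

Write g(n) = an² + bn + c; the 3 given values yield a linear system in the 3 coefficients.
Solving, g(n) = 4n² - 4.
The coefficient of n² is 4.

4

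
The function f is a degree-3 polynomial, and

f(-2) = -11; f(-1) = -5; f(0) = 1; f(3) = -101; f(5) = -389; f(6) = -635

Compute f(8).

Write f(x) = ax³ + bx² + cx + d; the 6 given values yield a linear system in the 4 coefficients.
Solving, f(x) = -2x³ - 6x² + 2x + 1.
Then f(8) = -1391.

-1391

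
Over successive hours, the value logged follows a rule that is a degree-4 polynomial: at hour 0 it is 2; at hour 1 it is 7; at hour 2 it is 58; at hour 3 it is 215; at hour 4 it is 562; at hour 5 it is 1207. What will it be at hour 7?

3943

Write the value at m as s(m).
First differences: 5, 51, 157, 347, 645. Second differences: 46, 106, 190, 298. Third differences: 60, 84, 108. Fourth differences: 24, 24.
Level-4 differences are constant, so s has degree 4.
Fitting a degree-4 polynomial gives s(m) = m^4 + 4m³ + 4m² - 4m + 2.
Then s(7) = 3943.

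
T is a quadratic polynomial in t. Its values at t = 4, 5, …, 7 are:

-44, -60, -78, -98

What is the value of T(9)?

-144

First differences: -16, -18, -20. Second differences: -2, -2.
Level-2 differences are constant, so T has degree 2.
Fitting a degree-2 polynomial gives T(t) = -t² - 7t.
Then T(9) = -144.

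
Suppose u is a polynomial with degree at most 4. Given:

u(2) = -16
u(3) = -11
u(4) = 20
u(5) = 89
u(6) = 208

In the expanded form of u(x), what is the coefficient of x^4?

Write u(x) = ax^4 + bx³ + cx² + dx + e; the 5 given values yield a linear system in the 5 coefficients.
Solving, the leading coefficient vanishes, and u(x) = 2x³ - 5x² - 8x + 4.
The coefficient of x^4 is 0.

0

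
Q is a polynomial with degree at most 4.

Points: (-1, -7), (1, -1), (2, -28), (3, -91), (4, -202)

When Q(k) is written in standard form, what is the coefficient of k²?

Write Q(k) = ak^4 + bk³ + ck² + dk + e; the 5 given values yield a linear system in the 5 coefficients.
Solving, the leading coefficient vanishes, and Q(k) = -2k³ - 6k² + 5k + 2.
The coefficient of k² is -6.

-6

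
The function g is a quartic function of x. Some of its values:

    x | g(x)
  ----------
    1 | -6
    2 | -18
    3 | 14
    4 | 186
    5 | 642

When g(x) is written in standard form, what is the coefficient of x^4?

Write g(x) = ax^4 + bx³ + cx² + dx + e; the 5 given values yield a linear system in the 5 coefficients.
Solving, g(x) = 2x^4 - 4x³ - 4x² - 2x + 2.
The coefficient of x^4 is 2.

2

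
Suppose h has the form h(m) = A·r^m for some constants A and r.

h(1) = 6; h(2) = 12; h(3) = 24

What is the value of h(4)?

Consecutive ratio: 12/6 = 2, and 24/12 = 2, so r = 2.
Then A·2^1 = 6 gives A = 3, and h(m) = 3·2^m.
h(4) = 3·2^4 = 48.

48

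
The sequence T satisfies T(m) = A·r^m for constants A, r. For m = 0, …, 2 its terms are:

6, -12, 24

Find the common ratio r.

Consecutive ratio: -12/6 = -2, and 24/(-12) = -2, so r = -2.
Then A·(-2)^0 = 6 gives A = 6, and T(m) = 6·(-2)^m.

-2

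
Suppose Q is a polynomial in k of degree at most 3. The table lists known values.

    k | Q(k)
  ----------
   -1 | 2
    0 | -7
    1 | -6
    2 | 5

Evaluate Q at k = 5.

First differences: -9, 1, 11. Second differences: 10, 10.
Level-2 differences are constant, so Q has degree 2.
Fitting a degree-2 polynomial gives Q(k) = 5k² - 4k - 7.
Then Q(5) = 98.

98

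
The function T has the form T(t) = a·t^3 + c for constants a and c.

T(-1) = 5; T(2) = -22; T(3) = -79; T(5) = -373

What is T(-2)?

From T(-1) = 5 and T(2) = -22: -1a + c = 5 and 8a + c = -22.
Subtracting: 9a = -27, so a = -3; then c = 5 − (-3)·(-1) = 2.
So T(t) = -3t³ + 2, and T(-2) = 26.

26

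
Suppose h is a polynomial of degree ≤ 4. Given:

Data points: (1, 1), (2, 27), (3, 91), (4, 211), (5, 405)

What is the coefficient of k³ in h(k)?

3

First differences: 26, 64, 120, 194. Second differences: 38, 56, 74. Third differences: 18, 18.
Level-3 differences are constant, so h has degree 3.
Fitting a degree-3 polynomial gives h(k) = 3k³ + k² + 2k - 5.
The coefficient of k³ is 3.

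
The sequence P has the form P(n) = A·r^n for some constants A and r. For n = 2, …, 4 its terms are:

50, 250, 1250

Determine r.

5

Consecutive ratio: 250/50 = 5, and 1250/250 = 5, so r = 5.
Then A·5^2 = 50 gives A = 2, and P(n) = 2·5^n.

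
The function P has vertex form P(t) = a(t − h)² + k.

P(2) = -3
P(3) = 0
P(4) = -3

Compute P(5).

-12

First differences 3, -3; second difference -6 = 2a, so a = -3.
Expanding, the t-coefficient is −2ah = 6h; matching it to the data gives h = 3, and then k = 0.
So P(t) = -3(t − 3)² + 0.
P(5) = -3·2² + 0 = -12.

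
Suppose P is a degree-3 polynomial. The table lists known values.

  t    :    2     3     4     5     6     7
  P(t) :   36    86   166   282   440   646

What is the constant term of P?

First differences: 50, 80, 116, 158, 206. Second differences: 30, 36, 42, 48. Third differences: 6, 6, 6.
Level-3 differences are constant, so P has degree 3.
Fitting a degree-3 polynomial gives P(t) = t³ + 6t² + t + 2.
The constant term is P(0) = 2.

2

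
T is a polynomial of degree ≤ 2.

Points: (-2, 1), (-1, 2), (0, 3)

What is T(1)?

First differences: 1, 1.
Level-1 differences are constant, so T has degree 1.
Fitting a degree-1 polynomial gives T(n) = n + 3.
Then T(1) = 4.

4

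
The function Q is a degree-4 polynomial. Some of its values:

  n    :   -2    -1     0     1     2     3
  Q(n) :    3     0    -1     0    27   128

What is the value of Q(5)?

864

First differences: -3, -1, 1, 27, 101. Second differences: 2, 2, 26, 74. Third differences: 0, 24, 48. Fourth differences: 24, 24.
Level-4 differences are constant, so Q has degree 4.
Fitting a degree-4 polynomial gives Q(n) = n^4 + 2n³ - 2n - 1.
Then Q(5) = 864.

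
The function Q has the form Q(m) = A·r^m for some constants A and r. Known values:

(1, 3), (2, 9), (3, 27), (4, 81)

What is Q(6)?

729

Consecutive ratio: 9/3 = 3, and 27/9 = 3, so r = 3.
Then A·3^1 = 3 gives A = 1, and Q(m) = 1·3^m.
Q(6) = 1·3^6 = 729.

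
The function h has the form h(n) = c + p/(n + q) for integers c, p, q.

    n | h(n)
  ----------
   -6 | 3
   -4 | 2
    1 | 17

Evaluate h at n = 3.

9

(h(n) − c)(n + q) = p for each data point; the three points give a linear system in c and q, then p follows.
Solving: c = 5, q = 0, p = 12, so h(n) = 5 + 12/(n + 0).
Then h(3) = 5 + 12/3 = 9.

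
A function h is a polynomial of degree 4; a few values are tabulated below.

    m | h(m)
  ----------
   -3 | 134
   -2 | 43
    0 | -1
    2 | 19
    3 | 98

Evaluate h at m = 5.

694

Write h(m) = am^4 + bm³ + cm² + dm + e; the 5 given values yield a linear system in the 5 coefficients.
Solving, h(m) = m^4 + 4m² - 6m - 1.
Then h(5) = 694.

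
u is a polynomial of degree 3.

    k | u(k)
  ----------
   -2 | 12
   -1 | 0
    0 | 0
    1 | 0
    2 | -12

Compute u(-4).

120

First differences: -12, 0, 0, -12. Second differences: 12, 0, -12. Third differences: -12, -12.
Level-3 differences are constant, so u has degree 3.
Fitting a degree-3 polynomial gives u(k) = -2k³ + 2k.
Then u(-4) = 120.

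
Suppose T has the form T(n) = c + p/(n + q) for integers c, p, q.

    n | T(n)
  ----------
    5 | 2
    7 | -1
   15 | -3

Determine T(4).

(T(n) − c)(n + q) = p for each data point; the three points give a linear system in c and q, then p follows.
Solving: c = -4, q = -3, p = 12, so T(n) = -4 + 12/(n − 3).
Then T(4) = -4 + 12/1 = 8.

8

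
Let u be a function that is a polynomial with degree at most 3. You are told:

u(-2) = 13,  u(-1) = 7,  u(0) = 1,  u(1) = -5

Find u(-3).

Write u(m) = am³ + bm² + cm + d; the 4 given values yield a linear system in the 4 coefficients.
Solving, the top 2 coefficients vanish, and u(m) = -6m + 1.
Then u(-3) = 19.

19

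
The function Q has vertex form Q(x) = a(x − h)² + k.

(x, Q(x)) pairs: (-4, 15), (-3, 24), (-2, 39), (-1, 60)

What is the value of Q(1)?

First differences 9, 15, 21; second difference 6 = 2a, so a = 3.
Expanding, the x-coefficient is −2ah = -6h; matching it to the data gives h = -5, and then k = 12.
So Q(x) = 3(x + 5)² + 12.
Q(1) = 3·6² + 12 = 120.

120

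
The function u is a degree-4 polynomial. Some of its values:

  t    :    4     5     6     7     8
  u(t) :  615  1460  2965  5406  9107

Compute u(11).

31730

Write u(t) = at^4 + bt³ + ct² + dt + e; the 5 given values yield a linear system in the 5 coefficients.
Solving, u(t) = 2t^4 + 2t³ - 2t² + 3t - 5.
Then u(11) = 31730.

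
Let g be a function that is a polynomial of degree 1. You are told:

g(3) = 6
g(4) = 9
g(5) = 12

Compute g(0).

-3

Write g(k) = ak + b; the 3 given values yield a linear system in the 2 coefficients.
Solving, g(k) = 3k - 3.
Then g(0) = -3.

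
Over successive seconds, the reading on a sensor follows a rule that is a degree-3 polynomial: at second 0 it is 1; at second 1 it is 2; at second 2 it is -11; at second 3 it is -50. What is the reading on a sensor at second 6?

-443

Write the value at x as T(x).
Write T(x) = ax³ + bx² + cx + d; the 4 given values yield a linear system in the 4 coefficients.
Solving, T(x) = -2x³ - x² + 4x + 1.
Then T(6) = -443.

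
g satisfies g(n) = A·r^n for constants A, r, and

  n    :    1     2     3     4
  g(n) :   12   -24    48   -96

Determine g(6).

-384

Consecutive ratio: -24/12 = -2, and 48/(-24) = -2, so r = -2.
Then A·(-2)^1 = 12 gives A = -6, and g(n) = -6·(-2)^n.
g(6) = -6·(-2)^6 = -384.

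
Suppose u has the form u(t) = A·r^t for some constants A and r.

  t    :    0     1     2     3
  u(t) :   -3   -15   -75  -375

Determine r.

Consecutive ratio: -15/(-3) = 5, and -75/(-15) = 5, so r = 5.
Then A·5^0 = -3 gives A = -3, and u(t) = -3·5^t.

5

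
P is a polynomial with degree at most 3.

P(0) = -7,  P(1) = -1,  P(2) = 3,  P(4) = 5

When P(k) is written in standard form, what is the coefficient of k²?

-1

Write P(k) = ak³ + bk² + ck + d; the 4 given values yield a linear system in the 4 coefficients.
Solving, the leading coefficient vanishes, and P(k) = -k² + 7k - 7.
The coefficient of k² is -1.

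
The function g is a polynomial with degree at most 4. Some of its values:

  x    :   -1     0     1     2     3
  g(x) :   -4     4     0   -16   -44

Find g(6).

First differences: 8, -4, -16, -28. Second differences: -12, -12, -12.
Level-2 differences are constant, so g has degree 2.
Fitting a degree-2 polynomial gives g(x) = -6x² + 2x + 4.
Then g(6) = -200.

-200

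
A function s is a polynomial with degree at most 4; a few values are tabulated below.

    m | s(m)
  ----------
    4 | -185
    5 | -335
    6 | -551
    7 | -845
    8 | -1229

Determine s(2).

-35

First differences: -150, -216, -294, -384. Second differences: -66, -78, -90. Third differences: -12, -12.
Level-3 differences are constant, so s has degree 3.
Fitting a degree-3 polynomial gives s(m) = -2m³ - 3m² - m - 5.
Then s(2) = -35.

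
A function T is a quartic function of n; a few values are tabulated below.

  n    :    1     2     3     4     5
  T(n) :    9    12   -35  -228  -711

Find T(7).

Write T(n) = an^4 + bn³ + cn² + dn + e; the 5 given values yield a linear system in the 5 coefficients.
Solving, T(n) = -2n^4 + 4n³ + n² + 2n + 4.
Then T(7) = -3363.

-3363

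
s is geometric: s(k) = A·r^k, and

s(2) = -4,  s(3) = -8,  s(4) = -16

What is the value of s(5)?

-32

Consecutive ratio: -8/(-4) = 2, and -16/(-8) = 2, so r = 2.
Then A·2^2 = -4 gives A = -1, and s(k) = -1·2^k.
s(5) = -1·2^5 = -32.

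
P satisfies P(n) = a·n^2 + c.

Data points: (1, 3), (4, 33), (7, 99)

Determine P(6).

73

From P(1) = 3 and P(4) = 33: 1a + c = 3 and 16a + c = 33.
Subtracting: 15a = 30, so a = 2; then c = 3 − 2·1 = 1.
So P(n) = 2n² + 1, and P(6) = 73.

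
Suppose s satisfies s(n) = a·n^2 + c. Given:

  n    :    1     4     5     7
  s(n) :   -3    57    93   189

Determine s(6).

137

From s(1) = -3 and s(4) = 57: 1a + c = -3 and 16a + c = 57.
Subtracting: 15a = 60, so a = 4; then c = -3 − 4·1 = -7.
So s(n) = 4n² − 7, and s(6) = 137.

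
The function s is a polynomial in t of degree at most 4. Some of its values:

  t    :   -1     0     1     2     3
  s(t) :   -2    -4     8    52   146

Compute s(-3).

-28

First differences: -2, 12, 44, 94. Second differences: 14, 32, 50. Third differences: 18, 18.
Level-3 differences are constant, so s has degree 3.
Fitting a degree-3 polynomial gives s(t) = 3t³ + 7t² + 2t - 4.
Then s(-3) = -28.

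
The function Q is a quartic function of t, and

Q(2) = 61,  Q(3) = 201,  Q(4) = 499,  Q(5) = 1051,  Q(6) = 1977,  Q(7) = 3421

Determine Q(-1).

-11

First differences: 140, 298, 552, 926, 1444. Second differences: 158, 254, 374, 518. Third differences: 96, 120, 144. Fourth differences: 24, 24.
Level-4 differences are constant, so Q has degree 4.
Fitting a degree-4 polynomial gives Q(t) = t^4 + 2t³ + 6t² + 7t - 9.
Then Q(-1) = -11.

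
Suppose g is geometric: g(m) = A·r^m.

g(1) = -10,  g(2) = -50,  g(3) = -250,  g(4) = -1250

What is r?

Consecutive ratio: -50/(-10) = 5, and -250/(-50) = 5, so r = 5.
Then A·5^1 = -10 gives A = -2, and g(m) = -2·5^m.

5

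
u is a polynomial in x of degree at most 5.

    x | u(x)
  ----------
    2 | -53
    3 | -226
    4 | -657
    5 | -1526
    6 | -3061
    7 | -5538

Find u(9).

First differences: -173, -431, -869, -1535, -2477. Second differences: -258, -438, -666, -942. Third differences: -180, -228, -276. Fourth differences: -48, -48.
Level-4 differences are constant, so u has degree 4.
Fitting a degree-4 polynomial gives u(x) = -2x^4 - 2x³ - x² - 1.
Then u(9) = -14662.

-14662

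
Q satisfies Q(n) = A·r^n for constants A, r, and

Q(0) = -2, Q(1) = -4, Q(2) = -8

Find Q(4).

-32

Consecutive ratio: -4/(-2) = 2, and -8/(-4) = 2, so r = 2.
Then A·2^0 = -2 gives A = -2, and Q(n) = -2·2^n.
Q(4) = -2·2^4 = -32.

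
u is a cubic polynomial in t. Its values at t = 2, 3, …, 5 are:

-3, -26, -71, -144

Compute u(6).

Write u(t) = at³ + bt² + ct + d; the 4 given values yield a linear system in the 4 coefficients.
Solving, u(t) = -t³ - 2t² + 6t + 1.
Then u(6) = -251.

-251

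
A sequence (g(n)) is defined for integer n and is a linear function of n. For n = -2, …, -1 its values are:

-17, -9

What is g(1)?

7

Write g(n) = an + b; the 2 given values yield a linear system in the 2 coefficients.
Solving, g(n) = 8n - 1.
Then g(1) = 7.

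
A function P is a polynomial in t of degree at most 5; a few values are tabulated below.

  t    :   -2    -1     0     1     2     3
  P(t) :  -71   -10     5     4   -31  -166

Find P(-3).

First differences: 61, 15, -1, -35, -135. Second differences: -46, -16, -34, -100. Third differences: 30, -18, -66. Fourth differences: -48, -48.
Level-4 differences are constant, so P has degree 4.
Fitting a degree-4 polynomial gives P(t) = -2t^4 + t³ - 6t² + 6t + 5.
Then P(-3) = -256.

-256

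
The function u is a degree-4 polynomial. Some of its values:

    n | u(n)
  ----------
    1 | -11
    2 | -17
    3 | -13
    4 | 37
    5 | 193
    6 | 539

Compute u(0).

-7

First differences: -6, 4, 50, 156, 346. Second differences: 10, 46, 106, 190. Third differences: 36, 60, 84. Fourth differences: 24, 24.
Level-4 differences are constant, so u has degree 4.
Fitting a degree-4 polynomial gives u(n) = n^4 - 4n³ + 4n² - 5n - 7.
Then u(0) = -7.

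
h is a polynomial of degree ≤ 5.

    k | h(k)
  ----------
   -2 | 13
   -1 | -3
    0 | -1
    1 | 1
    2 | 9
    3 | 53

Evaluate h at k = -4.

First differences: -16, 2, 2, 8, 44. Second differences: 18, 0, 6, 36. Third differences: -18, 6, 30. Fourth differences: 24, 24.
Level-4 differences are constant, so h has degree 4.
Fitting a degree-4 polynomial gives h(k) = k^4 - k³ - k² + 3k - 1.
Then h(-4) = 291.

291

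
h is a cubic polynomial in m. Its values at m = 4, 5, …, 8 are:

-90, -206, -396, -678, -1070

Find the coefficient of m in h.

Write h(m) = am³ + bm² + cm + d; the 5 given values yield a linear system in the 4 coefficients.
Solving, h(m) = -3m³ + 8m² - 5m - 6.
The coefficient of m is -5.

-5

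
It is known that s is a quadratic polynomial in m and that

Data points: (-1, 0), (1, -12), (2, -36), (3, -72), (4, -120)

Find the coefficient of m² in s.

-6

Write s(m) = am² + bm + c; the 5 given values yield a linear system in the 3 coefficients.
Solving, s(m) = -6m² - 6m.
The coefficient of m² is -6.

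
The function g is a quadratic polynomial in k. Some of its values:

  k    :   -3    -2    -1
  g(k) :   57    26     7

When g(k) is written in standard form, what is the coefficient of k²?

Write g(k) = ak² + bk + c; the 3 given values yield a linear system in the 3 coefficients.
Solving, g(k) = 6k² - k.
The coefficient of k² is 6.

6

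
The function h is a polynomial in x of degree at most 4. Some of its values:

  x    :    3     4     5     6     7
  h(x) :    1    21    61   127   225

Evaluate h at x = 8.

First differences: 20, 40, 66, 98. Second differences: 20, 26, 32. Third differences: 6, 6.
Level-3 differences are constant, so h has degree 3.
Fitting a degree-3 polynomial gives h(x) = x³ - 2x² - 3x + 1.
Then h(8) = 361.

361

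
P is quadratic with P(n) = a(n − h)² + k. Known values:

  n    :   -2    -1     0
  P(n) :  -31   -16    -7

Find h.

First differences 15, 9; second difference -6 = 2a, so a = -3.
Expanding, the n-coefficient is −2ah = 6h; matching it to the data gives h = 1, and then k = -4.
So P(n) = -3(n − 1)² − 4.
Hence h = 1.

1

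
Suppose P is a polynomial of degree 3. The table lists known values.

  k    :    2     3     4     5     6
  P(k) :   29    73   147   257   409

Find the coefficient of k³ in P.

First differences: 44, 74, 110, 152. Second differences: 30, 36, 42. Third differences: 6, 6.
Level-3 differences are constant, so P has degree 3.
Fitting a degree-3 polynomial gives P(k) = k³ + 6k² - 5k + 7.
The coefficient of k³ is 1.

1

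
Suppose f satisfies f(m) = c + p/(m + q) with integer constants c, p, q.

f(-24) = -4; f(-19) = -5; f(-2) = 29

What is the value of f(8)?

4

(f(m) − c)(m + q) = p for each data point; the three points give a linear system in c and q, then p follows.
Solving: c = -1, q = 4, p = 60, so f(m) = -1 + 60/(m + 4).
Then f(8) = -1 + 60/12 = 4.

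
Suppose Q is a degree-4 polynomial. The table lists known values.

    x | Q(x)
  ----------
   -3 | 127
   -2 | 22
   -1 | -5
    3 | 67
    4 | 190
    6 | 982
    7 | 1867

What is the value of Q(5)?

Write Q(x) = ax^4 + bx³ + cx² + dx + e; the 7 given values yield a linear system in the 5 coefficients.
Solving, Q(x) = x^4 - 2x³ + 2x² + 8x - 2.
Then Q(5) = 463.

463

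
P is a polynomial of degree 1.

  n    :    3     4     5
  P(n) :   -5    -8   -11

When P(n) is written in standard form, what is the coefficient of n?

-3

First differences: -3, -3.
Level-1 differences are constant, so P has degree 1.
Fitting a degree-1 polynomial gives P(n) = -3n + 4.
The coefficient of n is -3.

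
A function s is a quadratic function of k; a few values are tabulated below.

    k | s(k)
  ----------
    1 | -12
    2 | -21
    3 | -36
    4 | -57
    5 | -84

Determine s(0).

-9

First differences: -9, -15, -21, -27. Second differences: -6, -6, -6.
Level-2 differences are constant, so s has degree 2.
Fitting a degree-2 polynomial gives s(k) = -3k² - 9.
Then s(0) = -9.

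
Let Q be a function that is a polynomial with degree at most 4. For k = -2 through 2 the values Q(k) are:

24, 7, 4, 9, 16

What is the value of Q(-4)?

124

First differences: -17, -3, 5, 7. Second differences: 14, 8, 2. Third differences: -6, -6.
Level-3 differences are constant, so Q has degree 3.
Fitting a degree-3 polynomial gives Q(k) = -k³ + 4k² + 2k + 4.
Then Q(-4) = 124.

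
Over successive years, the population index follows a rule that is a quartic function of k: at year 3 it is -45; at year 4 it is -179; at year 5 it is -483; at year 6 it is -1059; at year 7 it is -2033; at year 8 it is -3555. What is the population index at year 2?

Write the value at k as s(k).
First differences: -134, -304, -576, -974, -1522. Second differences: -170, -272, -398, -548. Third differences: -102, -126, -150. Fourth differences: -24, -24.
Level-4 differences are constant, so s has degree 4.
Fitting a degree-4 polynomial gives s(k) = -k^4 + k³ + 4k - 3.
Then s(2) = -3.

-3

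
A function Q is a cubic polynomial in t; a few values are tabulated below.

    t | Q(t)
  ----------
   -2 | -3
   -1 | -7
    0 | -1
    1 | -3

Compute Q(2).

-31

Write Q(t) = at³ + bt² + ct + d; the 4 given values yield a linear system in the 4 coefficients.
Solving, Q(t) = -3t³ - 4t² + 5t - 1.
Then Q(2) = -31.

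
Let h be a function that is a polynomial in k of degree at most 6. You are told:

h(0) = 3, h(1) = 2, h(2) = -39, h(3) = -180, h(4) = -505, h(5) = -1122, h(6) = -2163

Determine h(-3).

6

First differences: -1, -41, -141, -325, -617, -1041. Second differences: -40, -100, -184, -292, -424. Third differences: -60, -84, -108, -132. Fourth differences: -24, -24, -24.
Level-4 differences are constant, so h has degree 4.
Fitting a degree-4 polynomial gives h(k) = -k^4 - 4k³ - k² + 5k + 3.
Then h(-3) = 6.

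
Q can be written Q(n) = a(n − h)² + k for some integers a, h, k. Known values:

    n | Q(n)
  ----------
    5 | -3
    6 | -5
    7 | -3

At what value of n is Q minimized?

6

First differences -2, 2; second difference 4 = 2a, so a = 2.
Expanding, the n-coefficient is −2ah = -4h; matching it to the data gives h = 6, and then k = -5.
So Q(n) = 2(n − 6)² − 5.
Hence h = 6.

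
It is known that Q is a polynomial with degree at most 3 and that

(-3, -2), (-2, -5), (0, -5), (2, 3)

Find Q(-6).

19

Write Q(t) = at³ + bt² + ct + d; the 4 given values yield a linear system in the 4 coefficients.
Solving, the leading coefficient vanishes, and Q(t) = t² + 2t - 5.
Then Q(-6) = 19.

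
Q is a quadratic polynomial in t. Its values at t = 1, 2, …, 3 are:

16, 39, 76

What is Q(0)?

7

Write Q(t) = at² + bt + c; the 3 given values yield a linear system in the 3 coefficients.
Solving, Q(t) = 7t² + 2t + 7.
The constant term is Q(0) = 7.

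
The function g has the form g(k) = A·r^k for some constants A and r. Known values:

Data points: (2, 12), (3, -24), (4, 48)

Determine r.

-2

Consecutive ratio: -24/12 = -2, and 48/(-24) = -2, so r = -2.
Then A·(-2)^2 = 12 gives A = 3, and g(k) = 3·(-2)^k.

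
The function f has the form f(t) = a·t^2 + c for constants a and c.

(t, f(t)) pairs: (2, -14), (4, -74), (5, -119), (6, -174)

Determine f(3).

-39

From f(2) = -14 and f(4) = -74: 4a + c = -14 and 16a + c = -74.
Subtracting: 12a = -60, so a = -5; then c = -14 − (-5)·4 = 6.
So f(t) = -5t² + 6, and f(3) = -39.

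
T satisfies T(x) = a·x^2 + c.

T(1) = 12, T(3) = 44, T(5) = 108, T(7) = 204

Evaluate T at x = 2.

24

From T(1) = 12 and T(3) = 44: 1a + c = 12 and 9a + c = 44.
Subtracting: 8a = 32, so a = 4; then c = 12 − 4·1 = 8.
So T(x) = 4x² + 8, and T(2) = 24.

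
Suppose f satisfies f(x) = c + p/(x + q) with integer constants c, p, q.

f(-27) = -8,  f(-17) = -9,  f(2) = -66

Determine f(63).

-5

(f(x) − c)(x + q) = p for each data point; the three points give a linear system in c and q, then p follows.
Solving: c = -6, q = -3, p = 60, so f(x) = -6 + 60/(x − 3).
Then f(63) = -6 + 60/60 = -5.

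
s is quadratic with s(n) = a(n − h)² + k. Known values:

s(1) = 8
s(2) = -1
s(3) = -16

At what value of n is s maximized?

First differences -9, -15; second difference -6 = 2a, so a = -3.
Expanding, the n-coefficient is −2ah = 6h; matching it to the data gives h = 0, and then k = 11.
So s(n) = -3(n + 0)² + 11.
Hence h = 0.

0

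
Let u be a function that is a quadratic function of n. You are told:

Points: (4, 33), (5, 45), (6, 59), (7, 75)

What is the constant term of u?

Write u(n) = an² + bn + c; the 4 given values yield a linear system in the 3 coefficients.
Solving, u(n) = n² + 3n + 5.
The constant term is u(0) = 5.

5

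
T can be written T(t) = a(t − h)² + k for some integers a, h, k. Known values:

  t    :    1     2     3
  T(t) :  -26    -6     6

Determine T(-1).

First differences 20, 12; second difference -8 = 2a, so a = -4.
Expanding, the t-coefficient is −2ah = 8h; matching it to the data gives h = 4, and then k = 10.
So T(t) = -4(t − 4)² + 10.
T(-1) = -4·(-5)² + 10 = -90.

-90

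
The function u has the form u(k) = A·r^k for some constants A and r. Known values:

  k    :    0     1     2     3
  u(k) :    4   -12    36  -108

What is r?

-3

Consecutive ratio: -12/4 = -3, and 36/(-12) = -3, so r = -3.
Then A·(-3)^0 = 4 gives A = 4, and u(k) = 4·(-3)^k.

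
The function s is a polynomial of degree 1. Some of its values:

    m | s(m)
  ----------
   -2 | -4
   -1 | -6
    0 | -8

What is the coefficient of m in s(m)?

First differences: -2, -2.
Level-1 differences are constant, so s has degree 1.
Fitting a degree-1 polynomial gives s(m) = -2m - 8.
The coefficient of m is -2.

-2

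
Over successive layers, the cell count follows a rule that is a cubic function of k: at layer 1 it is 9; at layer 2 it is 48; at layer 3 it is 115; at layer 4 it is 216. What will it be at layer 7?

Write the value at k as P(k).
Write P(k) = ak³ + bk² + ck + d; the 4 given values yield a linear system in the 4 coefficients.
Solving, P(k) = k³ + 8k² + 8k - 8.
Then P(7) = 783.

783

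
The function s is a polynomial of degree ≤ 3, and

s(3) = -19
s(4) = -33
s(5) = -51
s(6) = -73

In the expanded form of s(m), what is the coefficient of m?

Write s(m) = am³ + bm² + cm + d; the 4 given values yield a linear system in the 4 coefficients.
Solving, the leading coefficient vanishes, and s(m) = -2m² - 1.
The coefficient of m is 0.

0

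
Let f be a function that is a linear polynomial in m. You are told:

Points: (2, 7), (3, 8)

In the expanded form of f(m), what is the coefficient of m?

1

Write f(m) = am + b; the 2 given values yield a linear system in the 2 coefficients.
Solving, f(m) = m + 5.
The coefficient of m is 1.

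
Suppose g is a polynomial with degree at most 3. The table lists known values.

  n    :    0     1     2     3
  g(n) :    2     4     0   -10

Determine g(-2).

-20

Write g(n) = an³ + bn² + cn + d; the 4 given values yield a linear system in the 4 coefficients.
Solving, the leading coefficient vanishes, and g(n) = -3n² + 5n + 2.
Then g(-2) = -20.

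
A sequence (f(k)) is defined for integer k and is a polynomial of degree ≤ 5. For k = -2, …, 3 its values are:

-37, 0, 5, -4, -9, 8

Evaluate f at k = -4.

-279

Write f(k) = ak^5 + bk^4 + ck³ + dk² + ek + p; the 6 given values yield a linear system in the 6 coefficients.
Solving, the top 2 coefficients vanish, and f(k) = 3k³ - 7k² - 5k + 5.
Then f(-4) = -279.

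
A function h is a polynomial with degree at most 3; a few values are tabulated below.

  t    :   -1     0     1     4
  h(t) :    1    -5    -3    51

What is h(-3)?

37

Write h(t) = at³ + bt² + ct + d; the 4 given values yield a linear system in the 4 coefficients.
Solving, the leading coefficient vanishes, and h(t) = 4t² - 2t - 5.
Then h(-3) = 37.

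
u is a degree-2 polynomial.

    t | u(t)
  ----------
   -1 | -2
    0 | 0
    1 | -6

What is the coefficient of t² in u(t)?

-4

Write u(t) = at² + bt + c; the 3 given values yield a linear system in the 3 coefficients.
Solving, u(t) = -4t² - 2t.
The coefficient of t² is -4.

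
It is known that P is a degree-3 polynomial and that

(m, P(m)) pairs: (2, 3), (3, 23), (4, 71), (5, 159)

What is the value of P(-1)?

Write P(m) = am³ + bm² + cm + d; the 4 given values yield a linear system in the 4 coefficients.
Solving, P(m) = 2m³ - 4m² + 2m - 1.
Then P(-1) = -9.

-9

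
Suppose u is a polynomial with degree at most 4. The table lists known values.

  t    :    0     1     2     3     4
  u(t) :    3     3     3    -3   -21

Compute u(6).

-117

First differences: 0, 0, -6, -18. Second differences: 0, -6, -12. Third differences: -6, -6.
Level-3 differences are constant, so u has degree 3.
Fitting a degree-3 polynomial gives u(t) = -t³ + 3t² - 2t + 3.
Then u(6) = -117.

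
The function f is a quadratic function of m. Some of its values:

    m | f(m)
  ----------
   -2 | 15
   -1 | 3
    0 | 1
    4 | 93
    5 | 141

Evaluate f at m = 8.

345

Write f(m) = am² + bm + c; the 5 given values yield a linear system in the 3 coefficients.
Solving, f(m) = 5m² + 3m + 1.
Then f(8) = 345.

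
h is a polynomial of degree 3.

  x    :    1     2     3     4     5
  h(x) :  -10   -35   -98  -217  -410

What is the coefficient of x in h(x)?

-1

Write h(x) = ax³ + bx² + cx + d; the 5 given values yield a linear system in the 4 coefficients.
Solving, h(x) = -3x³ - x² - x - 5.
The coefficient of x is -1.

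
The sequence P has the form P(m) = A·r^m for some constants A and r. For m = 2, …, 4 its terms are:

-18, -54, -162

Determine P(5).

-486

Consecutive ratio: -54/(-18) = 3, and -162/(-54) = 3, so r = 3.
Then A·3^2 = -18 gives A = -2, and P(m) = -2·3^m.
P(5) = -2·3^5 = -486.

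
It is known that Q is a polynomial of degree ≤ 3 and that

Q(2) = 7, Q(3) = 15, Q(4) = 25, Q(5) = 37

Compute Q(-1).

-5

First differences: 8, 10, 12. Second differences: 2, 2.
Level-2 differences are constant, so Q has degree 2.
Fitting a degree-2 polynomial gives Q(x) = x² + 3x - 3.
Then Q(-1) = -5.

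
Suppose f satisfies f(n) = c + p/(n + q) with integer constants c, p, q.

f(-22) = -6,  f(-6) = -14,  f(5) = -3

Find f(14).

(f(n) − c)(n + q) = p for each data point; the three points give a linear system in c and q, then p follows.
Solving: c = -5, q = 4, p = 18, so f(n) = -5 + 18/(n + 4).
Then f(14) = -5 + 18/18 = -4.

-4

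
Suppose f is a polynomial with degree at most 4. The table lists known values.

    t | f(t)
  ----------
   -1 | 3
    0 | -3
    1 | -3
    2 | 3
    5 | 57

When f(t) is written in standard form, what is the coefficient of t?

Write f(t) = at^4 + bt³ + ct² + dt + e; the 5 given values yield a linear system in the 5 coefficients.
Solving, the top 2 coefficients vanish, and f(t) = 3t² - 3t - 3.
The coefficient of t is -3.

-3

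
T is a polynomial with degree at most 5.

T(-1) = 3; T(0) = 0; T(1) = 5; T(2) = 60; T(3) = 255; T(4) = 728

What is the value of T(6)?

Write T(n) = an^5 + bn^4 + cn³ + dn² + en + p; the 6 given values yield a linear system in the 6 coefficients.
Solving, the leading coefficient vanishes, and T(n) = 2n^4 + 3n³ + 2n² - 2n.
Then T(6) = 3300.

3300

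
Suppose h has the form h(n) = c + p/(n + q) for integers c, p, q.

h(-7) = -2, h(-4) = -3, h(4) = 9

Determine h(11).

(h(n) − c)(n + q) = p for each data point; the three points give a linear system in c and q, then p follows.
Solving: c = 0, q = -2, p = 18, so h(n) = 18/(n − 2).
Then h(11) = 0 + 18/9 = 2.

2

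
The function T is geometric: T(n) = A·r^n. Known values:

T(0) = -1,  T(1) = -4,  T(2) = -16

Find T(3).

-64

Consecutive ratio: -4/(-1) = 4, and -16/(-4) = 4, so r = 4.
Then A·4^0 = -1 gives A = -1, and T(n) = -1·4^n.
T(3) = -1·4^3 = -64.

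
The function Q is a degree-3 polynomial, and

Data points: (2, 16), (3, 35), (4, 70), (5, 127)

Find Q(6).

Write Q(x) = ax³ + bx² + cx + d; the 4 given values yield a linear system in the 4 coefficients.
Solving, Q(x) = x³ - x² + 5x + 2.
Then Q(6) = 212.

212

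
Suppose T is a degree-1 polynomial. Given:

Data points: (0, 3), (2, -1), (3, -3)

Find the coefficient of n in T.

-2

Write T(n) = an + b; the 3 given values yield a linear system in the 2 coefficients.
Solving, T(n) = -2n + 3.
The coefficient of n is -2.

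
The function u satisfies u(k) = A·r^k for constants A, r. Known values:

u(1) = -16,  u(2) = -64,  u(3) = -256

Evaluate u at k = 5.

Consecutive ratio: -64/(-16) = 4, and -256/(-64) = 4, so r = 4.
Then A·4^1 = -16 gives A = -4, and u(k) = -4·4^k.
u(5) = -4·4^5 = -4096.

-4096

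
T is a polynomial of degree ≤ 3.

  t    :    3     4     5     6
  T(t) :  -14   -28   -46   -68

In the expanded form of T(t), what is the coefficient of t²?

First differences: -14, -18, -22. Second differences: -4, -4.
Level-2 differences are constant, so T has degree 2.
Fitting a degree-2 polynomial gives T(t) = -2t² + 4.
The coefficient of t² is -2.

-2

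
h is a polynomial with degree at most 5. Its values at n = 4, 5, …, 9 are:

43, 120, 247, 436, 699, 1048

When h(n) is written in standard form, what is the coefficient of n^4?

0

First differences: 77, 127, 189, 263, 349. Second differences: 50, 62, 74, 86. Third differences: 12, 12, 12.
Level-3 differences are constant, so h has degree 3.
Fitting a degree-3 polynomial gives h(n) = 2n³ - 5n² - 5.
The coefficient of n^4 is 0.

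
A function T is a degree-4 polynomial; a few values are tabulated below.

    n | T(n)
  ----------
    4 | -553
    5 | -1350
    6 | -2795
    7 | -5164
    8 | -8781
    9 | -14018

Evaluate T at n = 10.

-21295

Write T(n) = an^4 + bn³ + cn² + dn + e; the 6 given values yield a linear system in the 5 coefficients.
Solving, T(n) = -2n^4 - 2n³ + 8n² - 9n - 5.
Then T(10) = -21295.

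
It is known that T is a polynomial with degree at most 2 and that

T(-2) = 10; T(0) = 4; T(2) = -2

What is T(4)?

-8

Write T(m) = am² + bm + c; the 3 given values yield a linear system in the 3 coefficients.
Solving, the leading coefficient vanishes, and T(m) = -3m + 4.
Then T(4) = -8.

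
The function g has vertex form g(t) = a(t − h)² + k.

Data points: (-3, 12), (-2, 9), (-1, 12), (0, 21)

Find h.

First differences -3, 3, 9; second difference 6 = 2a, so a = 3.
Expanding, the t-coefficient is −2ah = -6h; matching it to the data gives h = -2, and then k = 9.
So g(t) = 3(t + 2)² + 9.
Hence h = -2.

-2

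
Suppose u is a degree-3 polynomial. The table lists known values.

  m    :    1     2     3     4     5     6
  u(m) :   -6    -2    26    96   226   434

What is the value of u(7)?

738

First differences: 4, 28, 70, 130, 208. Second differences: 24, 42, 60, 78. Third differences: 18, 18, 18.
Level-3 differences are constant, so u has degree 3.
Extending the table by one column gives the next first difference 304, so u(7) = 434 + 304 = 738.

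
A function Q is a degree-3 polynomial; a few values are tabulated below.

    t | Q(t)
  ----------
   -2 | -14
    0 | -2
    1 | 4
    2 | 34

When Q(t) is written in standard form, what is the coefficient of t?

0

Write Q(t) = at³ + bt² + ct + d; the 4 given values yield a linear system in the 4 coefficients.
Solving, Q(t) = 3t³ + 3t² - 2.
The coefficient of t is 0.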